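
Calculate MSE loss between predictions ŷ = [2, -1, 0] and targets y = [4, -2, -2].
MSE = 3

MSE = (1/3)((2-4)² + (-1--2)² + (0--2)²) = (1/3)(4 + 1 + 4) = 3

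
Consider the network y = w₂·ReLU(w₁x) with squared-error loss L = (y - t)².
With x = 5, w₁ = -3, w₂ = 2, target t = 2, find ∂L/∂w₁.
∂L/∂w₁ = 0

Forward pass:
z = w₁x = -3×5 = -15
h = ReLU(-15) = 0
y = w₂h = 2×0 = 0

Backward pass:
∂L/∂y = 2(y - t) = 2(0 - 2) = -4
∂y/∂h = w₂ = 2
∂h/∂z = 0 (ReLU derivative)
∂z/∂w₁ = x = 5

∂L/∂w₁ = -4 × 2 × 0 × 5 = 0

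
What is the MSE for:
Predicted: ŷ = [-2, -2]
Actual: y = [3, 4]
MSE = 30.5

MSE = (1/2)((-2-3)² + (-2-4)²) = (1/2)(25 + 36) = 30.5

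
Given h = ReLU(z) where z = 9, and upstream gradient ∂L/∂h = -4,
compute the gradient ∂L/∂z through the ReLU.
∂L/∂z = -4

h = ReLU(9) = 9
Since z > 0: ∂h/∂z = 1
∂L/∂z = ∂L/∂h · ∂h/∂z = -4 × 1 = -4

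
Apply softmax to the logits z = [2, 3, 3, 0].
p = [0.1522, 0.4136, 0.4136, 0.0206]

exp(z) = [7.389, 20.09, 20.09, 1]
Sum = 48.56
p = [0.1522, 0.4136, 0.4136, 0.0206]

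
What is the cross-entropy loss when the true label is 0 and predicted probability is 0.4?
L = 0.5108

L = -0·log(0.4) - 1·log(0.6) = -log(0.6) = 0.5108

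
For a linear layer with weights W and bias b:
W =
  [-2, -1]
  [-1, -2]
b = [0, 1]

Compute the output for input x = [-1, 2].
y = [0, -2]

Wx = [-2×-1 + -1×2, -1×-1 + -2×2]
   = [0, -3]
y = Wx + b = [0 + 0, -3 + 1] = [0, -2]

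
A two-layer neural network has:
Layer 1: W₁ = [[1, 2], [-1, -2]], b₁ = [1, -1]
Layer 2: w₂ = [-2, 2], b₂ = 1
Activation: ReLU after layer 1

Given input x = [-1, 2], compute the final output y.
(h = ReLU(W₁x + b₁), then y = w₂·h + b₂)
y = -7

Layer 1 pre-activation: z₁ = [4, -4]
After ReLU: h = [4, 0]
Layer 2 output: y = -2×4 + 2×0 + 1 = -7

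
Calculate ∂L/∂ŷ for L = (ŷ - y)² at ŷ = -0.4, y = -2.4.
∂L/∂ŷ = 4.0

∂L/∂ŷ = 2(ŷ - y) = 2(-0.4 - -2.4) = 2(2.0) = 4.0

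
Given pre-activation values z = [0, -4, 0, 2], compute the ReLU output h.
h = [0, 0, 0, 2]

ReLU applied element-wise: max(0,0)=0, max(0,-4)=0, max(0,0)=0, max(0,2)=2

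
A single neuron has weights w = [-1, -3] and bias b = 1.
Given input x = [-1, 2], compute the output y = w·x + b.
y = -4

y = (-1)(-1) + (-3)(2) + 1 = -4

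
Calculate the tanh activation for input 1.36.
0.8764

tanh(1.36) = (e^(1.36) - e^(-1.36))/(e^(1.36) + e^(-1.36)) = 0.8764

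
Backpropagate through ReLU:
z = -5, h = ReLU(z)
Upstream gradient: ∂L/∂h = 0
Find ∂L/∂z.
∂L/∂z = 0

h = ReLU(-5) = 0
Since z < 0: ∂h/∂z = 0
∂L/∂z = ∂L/∂h · ∂h/∂z = 0 × 0 = 0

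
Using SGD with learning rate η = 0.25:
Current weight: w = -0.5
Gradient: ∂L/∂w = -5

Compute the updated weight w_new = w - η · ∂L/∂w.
w_new = 0.75

w_new = w - η·∂L/∂w = -0.5 - 0.25×(-5) = -0.5 - (-1.25) = 0.75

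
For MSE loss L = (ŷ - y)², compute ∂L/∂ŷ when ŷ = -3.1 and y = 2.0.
∂L/∂ŷ = -10.2

∂L/∂ŷ = 2(ŷ - y) = 2(-3.1 - 2.0) = 2(-5.1) = -10.2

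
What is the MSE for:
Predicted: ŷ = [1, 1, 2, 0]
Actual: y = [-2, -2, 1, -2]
MSE = 5.75

MSE = (1/4)((1--2)² + (1--2)² + (2-1)² + (0--2)²) = (1/4)(9 + 9 + 1 + 4) = 5.75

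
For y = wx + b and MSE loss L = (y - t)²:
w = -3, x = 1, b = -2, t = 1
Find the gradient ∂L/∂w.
∂L/∂w = -12

y = wx + b = (-3)(1) + -2 = -5
∂L/∂y = 2(y - t) = 2(-5 - 1) = -12
∂y/∂w = x = 1
∂L/∂w = ∂L/∂y · ∂y/∂w = -12 × 1 = -12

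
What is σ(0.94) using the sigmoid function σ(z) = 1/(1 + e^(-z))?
0.7191

sigmoid(0.94) = 1/(1 + e^(-0.94)) = 1/(1 + 0.3906) = 0.7191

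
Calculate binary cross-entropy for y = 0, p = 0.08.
L = 0.08338

L = -0·log(0.08) - 1·log(0.92) = -log(0.92) = 0.08338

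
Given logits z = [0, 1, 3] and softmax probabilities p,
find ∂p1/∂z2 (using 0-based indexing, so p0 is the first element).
∂p1/∂z2 = -0.09636

p = softmax(z) = [0.04201, 0.1142, 0.8438]
p1 = 0.1142, p2 = 0.8438

∂p1/∂z2 = -p1 × p2 = -0.1142 × 0.8438 = -0.09636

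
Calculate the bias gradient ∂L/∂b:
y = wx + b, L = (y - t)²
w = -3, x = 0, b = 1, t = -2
∂L/∂b = 6

y = wx + b = (-3)(0) + 1 = 1
∂L/∂y = 2(y - t) = 2(1 - -2) = 6
∂y/∂b = 1
∂L/∂b = ∂L/∂y · ∂y/∂b = 6 × 1 = 6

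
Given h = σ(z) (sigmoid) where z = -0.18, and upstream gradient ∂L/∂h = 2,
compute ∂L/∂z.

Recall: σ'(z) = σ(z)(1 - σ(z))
∂L/∂z = 0.496

σ(-0.18) = 0.4551
σ'(-0.18) = σ(-0.18)(1 - σ(-0.18)) = 0.4551 × 0.5449 = 0.248
∂L/∂z = ∂L/∂h · σ'(z) = 2 × 0.248 = 0.496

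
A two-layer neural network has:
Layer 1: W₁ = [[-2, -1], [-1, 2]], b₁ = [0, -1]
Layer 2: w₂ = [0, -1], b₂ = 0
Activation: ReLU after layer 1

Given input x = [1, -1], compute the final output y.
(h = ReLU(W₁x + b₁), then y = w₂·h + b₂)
y = 0

Layer 1 pre-activation: z₁ = [-1, -4]
After ReLU: h = [0, 0]
Layer 2 output: y = 0×0 + -1×0 + 0 = 0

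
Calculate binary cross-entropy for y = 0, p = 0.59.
L = 0.8916

L = -0·log(0.59) - 1·log(0.41) = -log(0.41) = 0.8916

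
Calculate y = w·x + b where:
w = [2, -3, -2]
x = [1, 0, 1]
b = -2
y = -2

y = (2)(1) + (-3)(0) + (-2)(1) + -2 = -2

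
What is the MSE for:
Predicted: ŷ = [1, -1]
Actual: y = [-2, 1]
MSE = 6.5

MSE = (1/2)((1--2)² + (-1-1)²) = (1/2)(9 + 4) = 6.5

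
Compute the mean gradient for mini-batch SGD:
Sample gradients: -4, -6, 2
Average gradient = -2.667

Average = (1/3)(-4 + -6 + 2) = -8/3 = -2.667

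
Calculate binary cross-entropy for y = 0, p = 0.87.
L = 2.04

L = -0·log(0.87) - 1·log(0.13) = -log(0.13) = 2.04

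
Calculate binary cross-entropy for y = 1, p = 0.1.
L = 2.303

L = -1·log(0.1) - 0·log(0.9) = -log(0.1) = 2.303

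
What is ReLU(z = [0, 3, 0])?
h = [0, 3, 0]

ReLU applied element-wise: max(0,0)=0, max(0,3)=3, max(0,0)=0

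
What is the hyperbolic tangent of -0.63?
-0.5581

tanh(-0.63) = (e^(-0.63) - e^(0.63))/(e^(-0.63) + e^(0.63)) = -0.5581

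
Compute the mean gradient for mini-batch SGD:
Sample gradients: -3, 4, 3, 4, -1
Average gradient = 1.4

Average = (1/5)(-3 + 4 + 3 + 4 + -1) = 7/5 = 1.4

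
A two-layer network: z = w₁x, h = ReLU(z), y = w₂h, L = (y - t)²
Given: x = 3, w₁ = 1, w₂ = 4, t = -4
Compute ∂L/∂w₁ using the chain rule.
∂L/∂w₁ = 384

Forward pass:
z = w₁x = 1×3 = 3
h = ReLU(3) = 3
y = w₂h = 4×3 = 12

Backward pass:
∂L/∂y = 2(y - t) = 2(12 - -4) = 32
∂y/∂h = w₂ = 4
∂h/∂z = 1 (ReLU derivative)
∂z/∂w₁ = x = 3

∂L/∂w₁ = 32 × 4 × 1 × 3 = 384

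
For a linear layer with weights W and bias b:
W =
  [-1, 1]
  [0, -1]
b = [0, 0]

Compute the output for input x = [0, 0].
y = [0, 0]

Wx = [-1×0 + 1×0, 0×0 + -1×0]
   = [0, 0]
y = Wx + b = [0 + 0, 0 + 0] = [0, 0]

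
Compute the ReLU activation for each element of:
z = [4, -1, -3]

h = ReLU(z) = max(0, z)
h = [4, 0, 0]

ReLU applied element-wise: max(0,4)=4, max(0,-1)=0, max(0,-3)=0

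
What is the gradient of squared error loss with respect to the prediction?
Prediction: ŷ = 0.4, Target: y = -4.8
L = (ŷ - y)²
∂L/∂ŷ = 10.4

∂L/∂ŷ = 2(ŷ - y) = 2(0.4 - -4.8) = 2(5.2) = 10.4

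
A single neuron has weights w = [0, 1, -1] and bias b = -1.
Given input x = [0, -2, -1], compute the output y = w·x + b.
y = -2

y = (0)(0) + (1)(-2) + (-1)(-1) + -1 = -2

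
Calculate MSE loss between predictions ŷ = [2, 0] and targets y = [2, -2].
MSE = 2

MSE = (1/2)((2-2)² + (0--2)²) = (1/2)(0 + 4) = 2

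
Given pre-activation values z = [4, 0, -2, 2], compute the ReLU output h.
h = [4, 0, 0, 2]

ReLU applied element-wise: max(0,4)=4, max(0,0)=0, max(0,-2)=0, max(0,2)=2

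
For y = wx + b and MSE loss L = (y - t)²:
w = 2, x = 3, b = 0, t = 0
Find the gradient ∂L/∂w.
∂L/∂w = 36

y = wx + b = (2)(3) + 0 = 6
∂L/∂y = 2(y - t) = 2(6 - 0) = 12
∂y/∂w = x = 3
∂L/∂w = ∂L/∂y · ∂y/∂w = 12 × 3 = 36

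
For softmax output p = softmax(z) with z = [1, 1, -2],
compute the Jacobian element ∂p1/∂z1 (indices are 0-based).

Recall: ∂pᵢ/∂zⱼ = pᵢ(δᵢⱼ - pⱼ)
∂p1/∂z1 = 0.2499

p = softmax(z) = [0.4879, 0.4879, 0.02429]
p1 = 0.4879

∂p1/∂z1 = p1(1 - p1) = 0.4879 × (1 - 0.4879) = 0.2499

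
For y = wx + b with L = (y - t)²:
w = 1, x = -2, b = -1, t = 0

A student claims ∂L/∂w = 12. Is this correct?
Correct

y = (1)(-2) + -1 = -3
∂L/∂y = 2(y - t) = 2(-3 - 0) = -6
∂y/∂w = x = -2
∂L/∂w = -6 × -2 = 12

Claimed value: 12
Correct: The correct gradient is 12.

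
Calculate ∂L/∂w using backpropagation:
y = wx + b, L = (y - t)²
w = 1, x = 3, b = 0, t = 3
∂L/∂w = 0

y = wx + b = (1)(3) + 0 = 3
∂L/∂y = 2(y - t) = 2(3 - 3) = 0
∂y/∂w = x = 3
∂L/∂w = ∂L/∂y · ∂y/∂w = 0 × 3 = 0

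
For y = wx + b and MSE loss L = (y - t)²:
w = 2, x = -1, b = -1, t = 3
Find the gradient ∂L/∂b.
∂L/∂b = -12

y = wx + b = (2)(-1) + -1 = -3
∂L/∂y = 2(y - t) = 2(-3 - 3) = -12
∂y/∂b = 1
∂L/∂b = ∂L/∂y · ∂y/∂b = -12 × 1 = -12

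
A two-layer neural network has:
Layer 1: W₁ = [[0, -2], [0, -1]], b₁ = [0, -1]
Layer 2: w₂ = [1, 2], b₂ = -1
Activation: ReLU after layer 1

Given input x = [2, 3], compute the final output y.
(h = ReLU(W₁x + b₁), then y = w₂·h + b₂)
y = -1

Layer 1 pre-activation: z₁ = [-6, -4]
After ReLU: h = [0, 0]
Layer 2 output: y = 1×0 + 2×0 + -1 = -1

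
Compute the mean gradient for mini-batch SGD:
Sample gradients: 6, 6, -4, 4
Average gradient = 3

Average = (1/4)(6 + 6 + -4 + 4) = 12/4 = 3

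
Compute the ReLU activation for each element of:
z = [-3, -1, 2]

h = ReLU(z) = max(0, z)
h = [0, 0, 2]

ReLU applied element-wise: max(0,-3)=0, max(0,-1)=0, max(0,2)=2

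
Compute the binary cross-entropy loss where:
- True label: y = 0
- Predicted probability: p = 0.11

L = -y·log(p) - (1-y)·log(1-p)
L = 0.1165

L = -0·log(0.11) - 1·log(0.89) = -log(0.89) = 0.1165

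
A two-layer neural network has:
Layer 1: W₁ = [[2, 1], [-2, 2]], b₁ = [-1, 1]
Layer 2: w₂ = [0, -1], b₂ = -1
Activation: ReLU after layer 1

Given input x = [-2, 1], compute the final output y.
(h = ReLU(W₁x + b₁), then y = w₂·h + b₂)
y = -8

Layer 1 pre-activation: z₁ = [-4, 7]
After ReLU: h = [0, 7]
Layer 2 output: y = 0×0 + -1×7 + -1 = -8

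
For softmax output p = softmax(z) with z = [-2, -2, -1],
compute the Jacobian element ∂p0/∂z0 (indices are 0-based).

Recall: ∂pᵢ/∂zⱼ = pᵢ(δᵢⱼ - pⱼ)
∂p0/∂z0 = 0.167

p = softmax(z) = [0.2119, 0.2119, 0.5761]
p0 = 0.2119

∂p0/∂z0 = p0(1 - p0) = 0.2119 × (1 - 0.2119) = 0.167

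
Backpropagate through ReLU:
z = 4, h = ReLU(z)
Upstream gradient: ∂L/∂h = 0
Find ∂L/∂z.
∂L/∂z = 0

h = ReLU(4) = 4
Since z > 0: ∂h/∂z = 1
∂L/∂z = ∂L/∂h · ∂h/∂z = 0 × 1 = 0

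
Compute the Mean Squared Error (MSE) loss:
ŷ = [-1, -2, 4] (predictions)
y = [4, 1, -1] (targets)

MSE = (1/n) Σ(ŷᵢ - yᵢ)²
MSE = 19.67

MSE = (1/3)((-1-4)² + (-2-1)² + (4--1)²) = (1/3)(25 + 9 + 25) = 19.67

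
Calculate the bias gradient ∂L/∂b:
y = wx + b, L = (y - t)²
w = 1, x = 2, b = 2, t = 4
∂L/∂b = 0

y = wx + b = (1)(2) + 2 = 4
∂L/∂y = 2(y - t) = 2(4 - 4) = 0
∂y/∂b = 1
∂L/∂b = ∂L/∂y · ∂y/∂b = 0 × 1 = 0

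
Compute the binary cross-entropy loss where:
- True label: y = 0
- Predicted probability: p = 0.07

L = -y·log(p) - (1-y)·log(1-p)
L = 0.07257

L = -0·log(0.07) - 1·log(0.93) = -log(0.93) = 0.07257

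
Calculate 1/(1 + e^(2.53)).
0.07378

sigmoid(-2.53) = 1/(1 + e^(2.53)) = 1/(1 + 12.55) = 0.07378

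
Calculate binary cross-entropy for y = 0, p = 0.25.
L = 0.2877

L = -0·log(0.25) - 1·log(0.75) = -log(0.75) = 0.2877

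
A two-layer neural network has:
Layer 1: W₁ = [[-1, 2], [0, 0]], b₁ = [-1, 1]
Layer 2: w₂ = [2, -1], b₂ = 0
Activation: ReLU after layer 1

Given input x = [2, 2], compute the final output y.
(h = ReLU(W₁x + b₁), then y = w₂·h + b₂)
y = 1

Layer 1 pre-activation: z₁ = [1, 1]
After ReLU: h = [1, 1]
Layer 2 output: y = 2×1 + -1×1 + 0 = 1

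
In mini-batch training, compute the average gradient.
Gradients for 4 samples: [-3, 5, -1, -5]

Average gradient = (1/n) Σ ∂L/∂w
Average gradient = -1

Average = (1/4)(-3 + 5 + -1 + -5) = -4/4 = -1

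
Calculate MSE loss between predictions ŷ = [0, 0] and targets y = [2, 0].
MSE = 2

MSE = (1/2)((0-2)² + (0-0)²) = (1/2)(4 + 0) = 2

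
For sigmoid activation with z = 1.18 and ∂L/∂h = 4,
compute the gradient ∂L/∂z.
∂L/∂z = 0.7192

σ(1.18) = 0.7649
σ'(1.18) = σ(1.18)(1 - σ(1.18)) = 0.7649 × 0.2351 = 0.1798
∂L/∂z = ∂L/∂h · σ'(z) = 4 × 0.1798 = 0.7192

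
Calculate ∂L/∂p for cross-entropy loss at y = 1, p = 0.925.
∂L/∂p = -1.081

∂L/∂p = -y/p + (1-y)/(1-p) = -1/0.925 + 0 = -1.081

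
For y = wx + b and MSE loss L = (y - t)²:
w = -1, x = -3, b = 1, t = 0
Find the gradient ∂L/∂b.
∂L/∂b = 8

y = wx + b = (-1)(-3) + 1 = 4
∂L/∂y = 2(y - t) = 2(4 - 0) = 8
∂y/∂b = 1
∂L/∂b = ∂L/∂y · ∂y/∂b = 8 × 1 = 8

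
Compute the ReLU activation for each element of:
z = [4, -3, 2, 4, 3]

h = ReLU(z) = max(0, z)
h = [4, 0, 2, 4, 3]

ReLU applied element-wise: max(0,4)=4, max(0,-3)=0, max(0,2)=2, max(0,4)=4, max(0,3)=3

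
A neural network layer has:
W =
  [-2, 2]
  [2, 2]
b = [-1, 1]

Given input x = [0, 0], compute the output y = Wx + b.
y = [-1, 1]

Wx = [-2×0 + 2×0, 2×0 + 2×0]
   = [0, 0]
y = Wx + b = [0 + -1, 0 + 1] = [-1, 1]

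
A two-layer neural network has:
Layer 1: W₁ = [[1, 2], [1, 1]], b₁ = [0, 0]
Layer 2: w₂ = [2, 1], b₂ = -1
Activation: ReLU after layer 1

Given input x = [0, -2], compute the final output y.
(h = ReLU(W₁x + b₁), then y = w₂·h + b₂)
y = -1

Layer 1 pre-activation: z₁ = [-4, -2]
After ReLU: h = [0, 0]
Layer 2 output: y = 2×0 + 1×0 + -1 = -1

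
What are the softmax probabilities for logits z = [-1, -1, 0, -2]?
p = [0.1966, 0.1966, 0.5344, 0.0723]

exp(z) = [0.3679, 0.3679, 1, 0.1353]
Sum = 1.871
p = [0.1966, 0.1966, 0.5344, 0.0723]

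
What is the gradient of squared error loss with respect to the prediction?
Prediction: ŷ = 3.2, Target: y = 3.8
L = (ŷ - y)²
∂L/∂ŷ = -1.2

∂L/∂ŷ = 2(ŷ - y) = 2(3.2 - 3.8) = 2(-0.6) = -1.2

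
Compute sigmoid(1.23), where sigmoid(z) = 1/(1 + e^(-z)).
0.7738

sigmoid(1.23) = 1/(1 + e^(-1.23)) = 1/(1 + 0.2923) = 0.7738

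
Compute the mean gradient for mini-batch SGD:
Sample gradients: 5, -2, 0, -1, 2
Average gradient = 0.8

Average = (1/5)(5 + -2 + 0 + -1 + 2) = 4/5 = 0.8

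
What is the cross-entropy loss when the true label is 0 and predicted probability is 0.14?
L = 0.1508

L = -0·log(0.14) - 1·log(0.86) = -log(0.86) = 0.1508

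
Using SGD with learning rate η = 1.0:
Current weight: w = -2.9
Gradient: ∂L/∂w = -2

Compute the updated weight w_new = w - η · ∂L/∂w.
w_new = -0.9

w_new = w - η·∂L/∂w = -2.9 - 1.0×(-2) = -2.9 - (-2) = -0.9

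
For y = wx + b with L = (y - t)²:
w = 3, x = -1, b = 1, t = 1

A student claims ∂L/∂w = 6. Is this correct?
Correct

y = (3)(-1) + 1 = -2
∂L/∂y = 2(y - t) = 2(-2 - 1) = -6
∂y/∂w = x = -1
∂L/∂w = -6 × -1 = 6

Claimed value: 6
Correct: The correct gradient is 6.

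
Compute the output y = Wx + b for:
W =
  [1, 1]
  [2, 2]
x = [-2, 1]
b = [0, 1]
y = [-1, -1]

Wx = [1×-2 + 1×1, 2×-2 + 2×1]
   = [-1, -2]
y = Wx + b = [-1 + 0, -2 + 1] = [-1, -1]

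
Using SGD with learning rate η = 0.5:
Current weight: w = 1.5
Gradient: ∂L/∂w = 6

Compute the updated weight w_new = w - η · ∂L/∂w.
w_new = -1.5

w_new = w - η·∂L/∂w = 1.5 - 0.5×(6) = 1.5 - (3) = -1.5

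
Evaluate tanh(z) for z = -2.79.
-0.9925

tanh(-2.79) = (e^(-2.79) - e^(2.79))/(e^(-2.79) + e^(2.79)) = -0.9925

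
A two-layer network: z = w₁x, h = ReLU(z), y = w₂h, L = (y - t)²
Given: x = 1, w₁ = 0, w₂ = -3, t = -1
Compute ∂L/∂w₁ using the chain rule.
∂L/∂w₁ = 0

Forward pass:
z = w₁x = 0×1 = 0
h = ReLU(0) = 0
y = w₂h = -3×0 = 0

Backward pass:
∂L/∂y = 2(y - t) = 2(0 - -1) = 2
∂y/∂h = w₂ = -3
∂h/∂z = 0 (ReLU derivative)
∂z/∂w₁ = x = 1

∂L/∂w₁ = 2 × -3 × 0 × 1 = 0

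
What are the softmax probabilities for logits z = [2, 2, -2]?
p = [0.4955, 0.4955, 0.0091]

exp(z) = [7.389, 7.389, 0.1353]
Sum = 14.91
p = [0.4955, 0.4955, 0.0091]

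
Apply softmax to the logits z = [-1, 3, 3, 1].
p = [0.0085, 0.4643, 0.4643, 0.0628]

exp(z) = [0.3679, 20.09, 20.09, 2.718]
Sum = 43.26
p = [0.0085, 0.4643, 0.4643, 0.0628]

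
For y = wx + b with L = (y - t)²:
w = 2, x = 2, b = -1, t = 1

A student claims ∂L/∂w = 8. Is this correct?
Correct

y = (2)(2) + -1 = 3
∂L/∂y = 2(y - t) = 2(3 - 1) = 4
∂y/∂w = x = 2
∂L/∂w = 4 × 2 = 8

Claimed value: 8
Correct: The correct gradient is 8.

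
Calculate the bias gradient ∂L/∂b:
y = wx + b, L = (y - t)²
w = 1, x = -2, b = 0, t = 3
∂L/∂b = -10

y = wx + b = (1)(-2) + 0 = -2
∂L/∂y = 2(y - t) = 2(-2 - 3) = -10
∂y/∂b = 1
∂L/∂b = ∂L/∂y · ∂y/∂b = -10 × 1 = -10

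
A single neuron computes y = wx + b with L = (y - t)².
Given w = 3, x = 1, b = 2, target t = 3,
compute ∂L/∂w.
∂L/∂w = 4

y = wx + b = (3)(1) + 2 = 5
∂L/∂y = 2(y - t) = 2(5 - 3) = 4
∂y/∂w = x = 1
∂L/∂w = ∂L/∂y · ∂y/∂w = 4 × 1 = 4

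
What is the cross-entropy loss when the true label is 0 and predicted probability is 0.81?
L = 1.661

L = -0·log(0.81) - 1·log(0.19) = -log(0.19) = 1.661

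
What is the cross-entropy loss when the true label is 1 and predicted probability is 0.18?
L = 1.715

L = -1·log(0.18) - 0·log(0.82) = -log(0.18) = 1.715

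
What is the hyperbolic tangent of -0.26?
-0.2543

tanh(-0.26) = (e^(-0.26) - e^(0.26))/(e^(-0.26) + e^(0.26)) = -0.2543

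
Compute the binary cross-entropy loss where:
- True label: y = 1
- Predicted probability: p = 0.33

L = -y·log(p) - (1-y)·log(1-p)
L = 1.109

L = -1·log(0.33) - 0·log(0.67) = -log(0.33) = 1.109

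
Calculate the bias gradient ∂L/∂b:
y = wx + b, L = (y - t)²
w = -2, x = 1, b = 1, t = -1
∂L/∂b = 0

y = wx + b = (-2)(1) + 1 = -1
∂L/∂y = 2(y - t) = 2(-1 - -1) = 0
∂y/∂b = 1
∂L/∂b = ∂L/∂y · ∂y/∂b = 0 × 1 = 0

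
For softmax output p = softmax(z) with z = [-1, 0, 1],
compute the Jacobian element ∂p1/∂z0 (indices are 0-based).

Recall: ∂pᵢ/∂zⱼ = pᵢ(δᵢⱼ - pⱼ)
∂p1/∂z0 = -0.02203

p = softmax(z) = [0.09003, 0.2447, 0.6652]
p1 = 0.2447, p0 = 0.09003

∂p1/∂z0 = -p1 × p0 = -0.2447 × 0.09003 = -0.02203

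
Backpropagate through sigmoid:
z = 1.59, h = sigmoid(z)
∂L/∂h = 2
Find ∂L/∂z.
∂L/∂z = 0.2814

σ(1.59) = 0.8306
σ'(1.59) = σ(1.59)(1 - σ(1.59)) = 0.8306 × 0.1694 = 0.1407
∂L/∂z = ∂L/∂h · σ'(z) = 2 × 0.1407 = 0.2814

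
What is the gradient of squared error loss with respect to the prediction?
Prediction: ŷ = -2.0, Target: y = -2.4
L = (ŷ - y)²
∂L/∂ŷ = 0.8

∂L/∂ŷ = 2(ŷ - y) = 2(-2.0 - -2.4) = 2(0.4) = 0.8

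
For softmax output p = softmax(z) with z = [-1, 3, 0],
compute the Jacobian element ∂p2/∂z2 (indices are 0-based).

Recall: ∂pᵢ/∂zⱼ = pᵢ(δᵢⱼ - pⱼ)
∂p2/∂z2 = 0.04444

p = softmax(z) = [0.01715, 0.9362, 0.04661]
p2 = 0.04661

∂p2/∂z2 = p2(1 - p2) = 0.04661 × (1 - 0.04661) = 0.04444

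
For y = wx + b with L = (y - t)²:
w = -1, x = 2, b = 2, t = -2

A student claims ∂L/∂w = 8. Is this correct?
Correct

y = (-1)(2) + 2 = 0
∂L/∂y = 2(y - t) = 2(0 - -2) = 4
∂y/∂w = x = 2
∂L/∂w = 4 × 2 = 8

Claimed value: 8
Correct: The correct gradient is 8.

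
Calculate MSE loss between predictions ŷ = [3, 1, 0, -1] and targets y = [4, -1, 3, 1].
MSE = 4.5

MSE = (1/4)((3-4)² + (1--1)² + (0-3)² + (-1-1)²) = (1/4)(1 + 4 + 9 + 4) = 4.5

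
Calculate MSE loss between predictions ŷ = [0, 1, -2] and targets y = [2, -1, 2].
MSE = 8

MSE = (1/3)((0-2)² + (1--1)² + (-2-2)²) = (1/3)(4 + 4 + 16) = 8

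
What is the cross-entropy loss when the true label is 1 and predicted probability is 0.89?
L = 0.1165

L = -1·log(0.89) - 0·log(0.11) = -log(0.89) = 0.1165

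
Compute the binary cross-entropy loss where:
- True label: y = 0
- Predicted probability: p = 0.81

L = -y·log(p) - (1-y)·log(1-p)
L = 1.661

L = -0·log(0.81) - 1·log(0.19) = -log(0.19) = 1.661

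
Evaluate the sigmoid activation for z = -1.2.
0.2315

sigmoid(-1.2) = 1/(1 + e^(1.2)) = 1/(1 + 3.32) = 0.2315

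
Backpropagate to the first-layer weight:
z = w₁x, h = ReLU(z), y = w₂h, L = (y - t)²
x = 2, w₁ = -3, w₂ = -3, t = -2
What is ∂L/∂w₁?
∂L/∂w₁ = 0

Forward pass:
z = w₁x = -3×2 = -6
h = ReLU(-6) = 0
y = w₂h = -3×0 = 0

Backward pass:
∂L/∂y = 2(y - t) = 2(0 - -2) = 4
∂y/∂h = w₂ = -3
∂h/∂z = 0 (ReLU derivative)
∂z/∂w₁ = x = 2

∂L/∂w₁ = 4 × -3 × 0 × 2 = 0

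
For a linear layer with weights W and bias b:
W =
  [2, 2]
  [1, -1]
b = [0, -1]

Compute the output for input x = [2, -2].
y = [0, 3]

Wx = [2×2 + 2×-2, 1×2 + -1×-2]
   = [0, 4]
y = Wx + b = [0 + 0, 4 + -1] = [0, 3]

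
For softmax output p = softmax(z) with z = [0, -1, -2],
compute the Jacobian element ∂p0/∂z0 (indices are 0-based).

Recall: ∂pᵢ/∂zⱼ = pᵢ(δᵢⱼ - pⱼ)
∂p0/∂z0 = 0.2227

p = softmax(z) = [0.6652, 0.2447, 0.09003]
p0 = 0.6652

∂p0/∂z0 = p0(1 - p0) = 0.6652 × (1 - 0.6652) = 0.2227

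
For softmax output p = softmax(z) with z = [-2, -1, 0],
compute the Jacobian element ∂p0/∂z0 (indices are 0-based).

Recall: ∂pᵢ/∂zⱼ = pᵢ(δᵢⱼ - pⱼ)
∂p0/∂z0 = 0.08193

p = softmax(z) = [0.09003, 0.2447, 0.6652]
p0 = 0.09003

∂p0/∂z0 = p0(1 - p0) = 0.09003 × (1 - 0.09003) = 0.08193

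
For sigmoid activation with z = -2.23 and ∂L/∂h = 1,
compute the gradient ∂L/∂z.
∂L/∂z = 0.08766

σ(-2.23) = 0.09709
σ'(-2.23) = σ(-2.23)(1 - σ(-2.23)) = 0.09709 × 0.9029 = 0.08766
∂L/∂z = ∂L/∂h · σ'(z) = 1 × 0.08766 = 0.08766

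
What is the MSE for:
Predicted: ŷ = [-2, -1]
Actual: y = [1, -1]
MSE = 4.5

MSE = (1/2)((-2-1)² + (-1--1)²) = (1/2)(9 + 0) = 4.5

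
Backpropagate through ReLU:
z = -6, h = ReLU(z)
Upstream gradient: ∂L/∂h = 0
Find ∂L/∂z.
∂L/∂z = 0

h = ReLU(-6) = 0
Since z < 0: ∂h/∂z = 0
∂L/∂z = ∂L/∂h · ∂h/∂z = 0 × 0 = 0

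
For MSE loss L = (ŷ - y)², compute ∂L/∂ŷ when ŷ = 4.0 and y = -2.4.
∂L/∂ŷ = 12.8

∂L/∂ŷ = 2(ŷ - y) = 2(4.0 - -2.4) = 2(6.4) = 12.8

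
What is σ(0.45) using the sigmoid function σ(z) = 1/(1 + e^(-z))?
0.6106

sigmoid(0.45) = 1/(1 + e^(-0.45)) = 1/(1 + 0.6376) = 0.6106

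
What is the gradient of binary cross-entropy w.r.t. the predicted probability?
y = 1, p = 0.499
∂L/∂p = -2.004

∂L/∂p = -y/p + (1-y)/(1-p) = -1/0.499 + 0 = -2.004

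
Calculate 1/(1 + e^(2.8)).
0.05732

sigmoid(-2.8) = 1/(1 + e^(2.8)) = 1/(1 + 16.44) = 0.05732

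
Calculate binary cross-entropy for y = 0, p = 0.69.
L = 1.171

L = -0·log(0.69) - 1·log(0.31) = -log(0.31) = 1.171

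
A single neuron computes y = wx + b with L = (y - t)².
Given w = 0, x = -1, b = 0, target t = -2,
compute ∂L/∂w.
∂L/∂w = -4

y = wx + b = (0)(-1) + 0 = 0
∂L/∂y = 2(y - t) = 2(0 - -2) = 4
∂y/∂w = x = -1
∂L/∂w = ∂L/∂y · ∂y/∂w = 4 × -1 = -4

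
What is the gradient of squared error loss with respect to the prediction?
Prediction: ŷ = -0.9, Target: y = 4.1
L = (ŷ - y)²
∂L/∂ŷ = -10.0

∂L/∂ŷ = 2(ŷ - y) = 2(-0.9 - 4.1) = 2(-5.0) = -10.0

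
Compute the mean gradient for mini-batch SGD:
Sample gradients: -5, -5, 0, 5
Average gradient = -1.25

Average = (1/4)(-5 + -5 + 0 + 5) = -5/4 = -1.25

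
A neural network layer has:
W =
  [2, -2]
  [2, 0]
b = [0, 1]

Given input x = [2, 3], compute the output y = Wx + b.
y = [-2, 5]

Wx = [2×2 + -2×3, 2×2 + 0×3]
   = [-2, 4]
y = Wx + b = [-2 + 0, 4 + 1] = [-2, 5]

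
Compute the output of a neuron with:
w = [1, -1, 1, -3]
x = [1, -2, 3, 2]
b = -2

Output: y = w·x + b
y = -2

y = (1)(1) + (-1)(-2) + (1)(3) + (-3)(2) + -2 = -2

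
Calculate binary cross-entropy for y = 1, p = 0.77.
L = 0.2614

L = -1·log(0.77) - 0·log(0.23) = -log(0.77) = 0.2614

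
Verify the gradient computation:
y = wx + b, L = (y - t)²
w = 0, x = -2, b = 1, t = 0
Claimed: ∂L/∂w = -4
Correct

y = (0)(-2) + 1 = 1
∂L/∂y = 2(y - t) = 2(1 - 0) = 2
∂y/∂w = x = -2
∂L/∂w = 2 × -2 = -4

Claimed value: -4
Correct: The correct gradient is -4.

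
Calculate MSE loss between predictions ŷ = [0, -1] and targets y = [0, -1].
MSE = 0

MSE = (1/2)((0-0)² + (-1--1)²) = (1/2)(0 + 0) = 0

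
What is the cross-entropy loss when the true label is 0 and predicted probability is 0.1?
L = 0.1054

L = -0·log(0.1) - 1·log(0.9) = -log(0.9) = 0.1054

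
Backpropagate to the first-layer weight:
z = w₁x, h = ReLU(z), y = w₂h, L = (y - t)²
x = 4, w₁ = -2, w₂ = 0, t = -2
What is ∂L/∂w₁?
∂L/∂w₁ = 0

Forward pass:
z = w₁x = -2×4 = -8
h = ReLU(-8) = 0
y = w₂h = 0×0 = 0

Backward pass:
∂L/∂y = 2(y - t) = 2(0 - -2) = 4
∂y/∂h = w₂ = 0
∂h/∂z = 0 (ReLU derivative)
∂z/∂w₁ = x = 4

∂L/∂w₁ = 4 × 0 × 0 × 4 = 0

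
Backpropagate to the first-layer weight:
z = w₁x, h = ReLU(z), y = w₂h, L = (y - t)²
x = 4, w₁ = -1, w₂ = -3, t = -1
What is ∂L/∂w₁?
∂L/∂w₁ = 0

Forward pass:
z = w₁x = -1×4 = -4
h = ReLU(-4) = 0
y = w₂h = -3×0 = 0

Backward pass:
∂L/∂y = 2(y - t) = 2(0 - -1) = 2
∂y/∂h = w₂ = -3
∂h/∂z = 0 (ReLU derivative)
∂z/∂w₁ = x = 4

∂L/∂w₁ = 2 × -3 × 0 × 4 = 0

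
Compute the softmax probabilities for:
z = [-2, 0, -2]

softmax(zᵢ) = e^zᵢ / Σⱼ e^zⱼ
p = [0.1065, 0.787, 0.1065]

exp(z) = [0.1353, 1, 0.1353]
Sum = 1.271
p = [0.1065, 0.787, 0.1065]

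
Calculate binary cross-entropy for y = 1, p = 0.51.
L = 0.6733

L = -1·log(0.51) - 0·log(0.49) = -log(0.51) = 0.6733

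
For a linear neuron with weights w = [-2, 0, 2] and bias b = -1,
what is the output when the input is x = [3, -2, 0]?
y = -7

y = (-2)(3) + (0)(-2) + (2)(0) + -1 = -7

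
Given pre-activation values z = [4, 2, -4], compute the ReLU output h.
h = [4, 2, 0]

ReLU applied element-wise: max(0,4)=4, max(0,2)=2, max(0,-4)=0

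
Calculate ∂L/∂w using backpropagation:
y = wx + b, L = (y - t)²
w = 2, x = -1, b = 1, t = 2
∂L/∂w = 6

y = wx + b = (2)(-1) + 1 = -1
∂L/∂y = 2(y - t) = 2(-1 - 2) = -6
∂y/∂w = x = -1
∂L/∂w = ∂L/∂y · ∂y/∂w = -6 × -1 = 6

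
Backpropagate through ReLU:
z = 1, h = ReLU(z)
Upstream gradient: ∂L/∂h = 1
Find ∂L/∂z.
∂L/∂z = 1

h = ReLU(1) = 1
Since z > 0: ∂h/∂z = 1
∂L/∂z = ∂L/∂h · ∂h/∂z = 1 × 1 = 1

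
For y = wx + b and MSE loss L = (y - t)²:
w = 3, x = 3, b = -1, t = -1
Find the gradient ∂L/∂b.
∂L/∂b = 18

y = wx + b = (3)(3) + -1 = 8
∂L/∂y = 2(y - t) = 2(8 - -1) = 18
∂y/∂b = 1
∂L/∂b = ∂L/∂y · ∂y/∂b = 18 × 1 = 18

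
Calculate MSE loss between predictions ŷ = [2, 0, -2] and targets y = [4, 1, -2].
MSE = 1.667

MSE = (1/3)((2-4)² + (0-1)² + (-2--2)²) = (1/3)(4 + 1 + 0) = 1.667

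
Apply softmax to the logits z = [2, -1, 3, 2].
p = [0.2097, 0.0104, 0.5701, 0.2097]

exp(z) = [7.389, 0.3679, 20.09, 7.389]
Sum = 35.23
p = [0.2097, 0.0104, 0.5701, 0.2097]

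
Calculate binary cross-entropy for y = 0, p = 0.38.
L = 0.478

L = -0·log(0.38) - 1·log(0.62) = -log(0.62) = 0.478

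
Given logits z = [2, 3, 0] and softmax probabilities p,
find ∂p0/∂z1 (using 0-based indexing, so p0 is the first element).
∂p0/∂z1 = -0.183

p = softmax(z) = [0.2595, 0.7054, 0.03512]
p0 = 0.2595, p1 = 0.7054

∂p0/∂z1 = -p0 × p1 = -0.2595 × 0.7054 = -0.183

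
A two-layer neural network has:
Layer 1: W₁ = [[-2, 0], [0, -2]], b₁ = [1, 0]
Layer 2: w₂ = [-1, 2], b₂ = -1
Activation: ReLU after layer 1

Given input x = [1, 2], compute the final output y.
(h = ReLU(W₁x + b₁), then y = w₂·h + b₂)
y = -1

Layer 1 pre-activation: z₁ = [-1, -4]
After ReLU: h = [0, 0]
Layer 2 output: y = -1×0 + 2×0 + -1 = -1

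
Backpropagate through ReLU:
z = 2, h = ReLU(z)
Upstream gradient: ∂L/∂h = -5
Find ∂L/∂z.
∂L/∂z = -5

h = ReLU(2) = 2
Since z > 0: ∂h/∂z = 1
∂L/∂z = ∂L/∂h · ∂h/∂z = -5 × 1 = -5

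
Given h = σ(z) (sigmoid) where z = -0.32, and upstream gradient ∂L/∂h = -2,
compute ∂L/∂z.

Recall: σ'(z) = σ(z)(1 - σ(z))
∂L/∂z = -0.4874

σ(-0.32) = 0.4207
σ'(-0.32) = σ(-0.32)(1 - σ(-0.32)) = 0.4207 × 0.5793 = 0.2437
∂L/∂z = ∂L/∂h · σ'(z) = -2 × 0.2437 = -0.4874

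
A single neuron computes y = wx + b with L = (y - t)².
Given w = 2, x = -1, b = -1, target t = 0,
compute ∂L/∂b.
∂L/∂b = -6

y = wx + b = (2)(-1) + -1 = -3
∂L/∂y = 2(y - t) = 2(-3 - 0) = -6
∂y/∂b = 1
∂L/∂b = ∂L/∂y · ∂y/∂b = -6 × 1 = -6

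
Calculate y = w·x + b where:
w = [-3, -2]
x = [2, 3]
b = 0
y = -12

y = (-3)(2) + (-2)(3) + 0 = -12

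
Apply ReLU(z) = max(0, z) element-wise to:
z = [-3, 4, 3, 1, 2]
h = [0, 4, 3, 1, 2]

ReLU applied element-wise: max(0,-3)=0, max(0,4)=4, max(0,3)=3, max(0,1)=1, max(0,2)=2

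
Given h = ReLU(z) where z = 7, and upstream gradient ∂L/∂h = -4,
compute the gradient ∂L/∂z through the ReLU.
∂L/∂z = -4

h = ReLU(7) = 7
Since z > 0: ∂h/∂z = 1
∂L/∂z = ∂L/∂h · ∂h/∂z = -4 × 1 = -4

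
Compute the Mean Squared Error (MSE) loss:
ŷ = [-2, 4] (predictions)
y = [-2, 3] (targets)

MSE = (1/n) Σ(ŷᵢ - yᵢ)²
MSE = 0.5

MSE = (1/2)((-2--2)² + (4-3)²) = (1/2)(0 + 1) = 0.5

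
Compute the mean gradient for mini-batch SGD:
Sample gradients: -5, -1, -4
Average gradient = -3.333

Average = (1/3)(-5 + -1 + -4) = -10/3 = -3.333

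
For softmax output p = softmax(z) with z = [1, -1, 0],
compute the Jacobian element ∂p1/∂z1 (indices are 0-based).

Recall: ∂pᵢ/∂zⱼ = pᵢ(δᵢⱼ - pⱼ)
∂p1/∂z1 = 0.08193

p = softmax(z) = [0.6652, 0.09003, 0.2447]
p1 = 0.09003

∂p1/∂z1 = p1(1 - p1) = 0.09003 × (1 - 0.09003) = 0.08193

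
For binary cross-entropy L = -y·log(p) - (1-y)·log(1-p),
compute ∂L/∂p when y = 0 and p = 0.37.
∂L/∂p = 1.587

∂L/∂p = -y/p + (1-y)/(1-p) = 0 + 1/0.63 = 1.587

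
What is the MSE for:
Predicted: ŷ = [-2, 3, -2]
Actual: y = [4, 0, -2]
MSE = 15

MSE = (1/3)((-2-4)² + (3-0)² + (-2--2)²) = (1/3)(36 + 9 + 0) = 15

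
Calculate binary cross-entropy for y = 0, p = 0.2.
L = 0.2231

L = -0·log(0.2) - 1·log(0.8) = -log(0.8) = 0.2231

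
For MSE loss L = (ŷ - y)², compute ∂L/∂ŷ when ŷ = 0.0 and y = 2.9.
∂L/∂ŷ = -5.8

∂L/∂ŷ = 2(ŷ - y) = 2(0.0 - 2.9) = 2(-2.9) = -5.8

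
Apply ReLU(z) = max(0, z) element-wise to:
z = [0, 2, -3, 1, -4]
h = [0, 2, 0, 1, 0]

ReLU applied element-wise: max(0,0)=0, max(0,2)=2, max(0,-3)=0, max(0,1)=1, max(0,-4)=0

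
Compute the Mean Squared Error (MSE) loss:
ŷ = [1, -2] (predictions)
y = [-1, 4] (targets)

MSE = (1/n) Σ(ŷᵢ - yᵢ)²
MSE = 20

MSE = (1/2)((1--1)² + (-2-4)²) = (1/2)(4 + 36) = 20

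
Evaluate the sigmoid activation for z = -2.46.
0.07871

sigmoid(-2.46) = 1/(1 + e^(2.46)) = 1/(1 + 11.7) = 0.07871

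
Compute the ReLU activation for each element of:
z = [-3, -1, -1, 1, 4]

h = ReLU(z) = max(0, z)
h = [0, 0, 0, 1, 4]

ReLU applied element-wise: max(0,-3)=0, max(0,-1)=0, max(0,-1)=0, max(0,1)=1, max(0,4)=4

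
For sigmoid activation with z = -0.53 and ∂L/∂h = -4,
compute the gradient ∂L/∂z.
∂L/∂z = -0.9329

σ(-0.53) = 0.3705
σ'(-0.53) = σ(-0.53)(1 - σ(-0.53)) = 0.3705 × 0.6295 = 0.2332
∂L/∂z = ∂L/∂h · σ'(z) = -4 × 0.2332 = -0.9329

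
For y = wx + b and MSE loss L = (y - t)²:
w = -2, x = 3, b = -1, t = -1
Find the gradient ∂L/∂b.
∂L/∂b = -12

y = wx + b = (-2)(3) + -1 = -7
∂L/∂y = 2(y - t) = 2(-7 - -1) = -12
∂y/∂b = 1
∂L/∂b = ∂L/∂y · ∂y/∂b = -12 × 1 = -12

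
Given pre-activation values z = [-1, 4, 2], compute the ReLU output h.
h = [0, 4, 2]

ReLU applied element-wise: max(0,-1)=0, max(0,4)=4, max(0,2)=2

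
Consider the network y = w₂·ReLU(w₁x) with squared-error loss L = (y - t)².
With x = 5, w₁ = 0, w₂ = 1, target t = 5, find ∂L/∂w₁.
∂L/∂w₁ = 0

Forward pass:
z = w₁x = 0×5 = 0
h = ReLU(0) = 0
y = w₂h = 1×0 = 0

Backward pass:
∂L/∂y = 2(y - t) = 2(0 - 5) = -10
∂y/∂h = w₂ = 1
∂h/∂z = 0 (ReLU derivative)
∂z/∂w₁ = x = 5

∂L/∂w₁ = -10 × 1 × 0 × 5 = 0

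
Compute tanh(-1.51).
-0.9069

tanh(-1.51) = (e^(-1.51) - e^(1.51))/(e^(-1.51) + e^(1.51)) = -0.9069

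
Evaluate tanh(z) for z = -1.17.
-0.8243

tanh(-1.17) = (e^(-1.17) - e^(1.17))/(e^(-1.17) + e^(1.17)) = -0.8243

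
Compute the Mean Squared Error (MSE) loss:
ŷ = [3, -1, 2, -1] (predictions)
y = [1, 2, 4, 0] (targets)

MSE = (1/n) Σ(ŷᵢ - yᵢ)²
MSE = 4.5

MSE = (1/4)((3-1)² + (-1-2)² + (2-4)² + (-1-0)²) = (1/4)(4 + 9 + 4 + 1) = 4.5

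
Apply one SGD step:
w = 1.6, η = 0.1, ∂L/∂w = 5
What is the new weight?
w_new = 1.1

w_new = w - η·∂L/∂w = 1.6 - 0.1×(5) = 1.6 - (0.5) = 1.1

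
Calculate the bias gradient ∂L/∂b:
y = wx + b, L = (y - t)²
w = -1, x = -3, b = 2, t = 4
∂L/∂b = 2

y = wx + b = (-1)(-3) + 2 = 5
∂L/∂y = 2(y - t) = 2(5 - 4) = 2
∂y/∂b = 1
∂L/∂b = ∂L/∂y · ∂y/∂b = 2 × 1 = 2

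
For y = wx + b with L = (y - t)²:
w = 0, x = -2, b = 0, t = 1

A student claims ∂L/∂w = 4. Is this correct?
Correct

y = (0)(-2) + 0 = 0
∂L/∂y = 2(y - t) = 2(0 - 1) = -2
∂y/∂w = x = -2
∂L/∂w = -2 × -2 = 4

Claimed value: 4
Correct: The correct gradient is 4.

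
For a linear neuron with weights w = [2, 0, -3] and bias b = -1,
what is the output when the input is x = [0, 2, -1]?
y = 2

y = (2)(0) + (0)(2) + (-3)(-1) + -1 = 2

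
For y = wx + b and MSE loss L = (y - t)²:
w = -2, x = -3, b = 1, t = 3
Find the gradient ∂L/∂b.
∂L/∂b = 8

y = wx + b = (-2)(-3) + 1 = 7
∂L/∂y = 2(y - t) = 2(7 - 3) = 8
∂y/∂b = 1
∂L/∂b = ∂L/∂y · ∂y/∂b = 8 × 1 = 8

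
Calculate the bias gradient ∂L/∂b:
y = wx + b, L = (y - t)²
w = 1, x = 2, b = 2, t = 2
∂L/∂b = 4

y = wx + b = (1)(2) + 2 = 4
∂L/∂y = 2(y - t) = 2(4 - 2) = 4
∂y/∂b = 1
∂L/∂b = ∂L/∂y · ∂y/∂b = 4 × 1 = 4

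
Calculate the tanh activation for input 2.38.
0.983

tanh(2.38) = (e^(2.38) - e^(-2.38))/(e^(2.38) + e^(-2.38)) = 0.983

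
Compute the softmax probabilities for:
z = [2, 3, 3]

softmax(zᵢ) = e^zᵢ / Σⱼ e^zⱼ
p = [0.1554, 0.4223, 0.4223]

exp(z) = [7.389, 20.09, 20.09]
Sum = 47.56
p = [0.1554, 0.4223, 0.4223]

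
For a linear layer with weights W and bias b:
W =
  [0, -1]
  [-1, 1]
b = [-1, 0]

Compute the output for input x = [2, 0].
y = [-1, -2]

Wx = [0×2 + -1×0, -1×2 + 1×0]
   = [0, -2]
y = Wx + b = [0 + -1, -2 + 0] = [-1, -2]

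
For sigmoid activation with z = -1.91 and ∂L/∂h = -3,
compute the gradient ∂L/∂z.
∂L/∂z = -0.337

σ(-1.91) = 0.129
σ'(-1.91) = σ(-1.91)(1 - σ(-1.91)) = 0.129 × 0.871 = 0.1123
∂L/∂z = ∂L/∂h · σ'(z) = -3 × 0.1123 = -0.337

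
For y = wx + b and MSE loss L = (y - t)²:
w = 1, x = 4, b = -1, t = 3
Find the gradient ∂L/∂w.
∂L/∂w = 0

y = wx + b = (1)(4) + -1 = 3
∂L/∂y = 2(y - t) = 2(3 - 3) = 0
∂y/∂w = x = 4
∂L/∂w = ∂L/∂y · ∂y/∂w = 0 × 4 = 0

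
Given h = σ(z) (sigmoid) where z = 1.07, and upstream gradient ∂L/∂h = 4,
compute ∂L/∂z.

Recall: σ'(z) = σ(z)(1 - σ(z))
∂L/∂z = 0.7607

σ(1.07) = 0.7446
σ'(1.07) = σ(1.07)(1 - σ(1.07)) = 0.7446 × 0.2554 = 0.1902
∂L/∂z = ∂L/∂h · σ'(z) = 4 × 0.1902 = 0.7607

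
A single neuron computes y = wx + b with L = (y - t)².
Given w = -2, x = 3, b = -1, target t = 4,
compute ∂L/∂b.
∂L/∂b = -22

y = wx + b = (-2)(3) + -1 = -7
∂L/∂y = 2(y - t) = 2(-7 - 4) = -22
∂y/∂b = 1
∂L/∂b = ∂L/∂y · ∂y/∂b = -22 × 1 = -22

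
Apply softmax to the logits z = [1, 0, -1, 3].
p = [0.1125, 0.0414, 0.0152, 0.831]

exp(z) = [2.718, 1, 0.3679, 20.09]
Sum = 24.17
p = [0.1125, 0.0414, 0.0152, 0.831]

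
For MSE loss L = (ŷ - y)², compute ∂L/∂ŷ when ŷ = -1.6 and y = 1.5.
∂L/∂ŷ = -6.2

∂L/∂ŷ = 2(ŷ - y) = 2(-1.6 - 1.5) = 2(-3.1) = -6.2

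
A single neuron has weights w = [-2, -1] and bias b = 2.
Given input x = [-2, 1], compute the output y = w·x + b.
y = 5

y = (-2)(-2) + (-1)(1) + 2 = 5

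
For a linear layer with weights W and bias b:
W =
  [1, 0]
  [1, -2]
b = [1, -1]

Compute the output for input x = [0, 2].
y = [1, -5]

Wx = [1×0 + 0×2, 1×0 + -2×2]
   = [0, -4]
y = Wx + b = [0 + 1, -4 + -1] = [1, -5]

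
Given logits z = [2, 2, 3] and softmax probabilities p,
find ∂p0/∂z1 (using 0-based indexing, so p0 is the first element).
∂p0/∂z1 = -0.04492

p = softmax(z) = [0.2119, 0.2119, 0.5761]
p0 = 0.2119, p1 = 0.2119

∂p0/∂z1 = -p0 × p1 = -0.2119 × 0.2119 = -0.04492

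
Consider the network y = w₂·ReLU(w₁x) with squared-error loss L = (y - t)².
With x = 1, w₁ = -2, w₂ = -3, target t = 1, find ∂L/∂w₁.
∂L/∂w₁ = 0

Forward pass:
z = w₁x = -2×1 = -2
h = ReLU(-2) = 0
y = w₂h = -3×0 = 0

Backward pass:
∂L/∂y = 2(y - t) = 2(0 - 1) = -2
∂y/∂h = w₂ = -3
∂h/∂z = 0 (ReLU derivative)
∂z/∂w₁ = x = 1

∂L/∂w₁ = -2 × -3 × 0 × 1 = 0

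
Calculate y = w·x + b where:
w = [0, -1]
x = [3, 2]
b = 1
y = -1

y = (0)(3) + (-1)(2) + 1 = -1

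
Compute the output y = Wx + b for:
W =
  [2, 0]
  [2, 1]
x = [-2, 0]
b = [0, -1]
y = [-4, -5]

Wx = [2×-2 + 0×0, 2×-2 + 1×0]
   = [-4, -4]
y = Wx + b = [-4 + 0, -4 + -1] = [-4, -5]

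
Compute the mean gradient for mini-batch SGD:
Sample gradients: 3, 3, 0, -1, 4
Average gradient = 1.8

Average = (1/5)(3 + 3 + 0 + -1 + 4) = 9/5 = 1.8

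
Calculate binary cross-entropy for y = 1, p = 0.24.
L = 1.427

L = -1·log(0.24) - 0·log(0.76) = -log(0.24) = 1.427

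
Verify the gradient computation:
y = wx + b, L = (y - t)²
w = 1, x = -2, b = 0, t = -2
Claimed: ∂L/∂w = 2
Incorrect

y = (1)(-2) + 0 = -2
∂L/∂y = 2(y - t) = 2(-2 - -2) = 0
∂y/∂w = x = -2
∂L/∂w = 0 × -2 = 0

Claimed value: 2
Incorrect: The correct gradient is 0.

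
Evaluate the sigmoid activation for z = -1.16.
0.2387

sigmoid(-1.16) = 1/(1 + e^(1.16)) = 1/(1 + 3.19) = 0.2387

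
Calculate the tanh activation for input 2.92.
0.9942

tanh(2.92) = (e^(2.92) - e^(-2.92))/(e^(2.92) + e^(-2.92)) = 0.9942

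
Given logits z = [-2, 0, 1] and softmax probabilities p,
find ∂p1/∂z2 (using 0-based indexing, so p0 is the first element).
∂p1/∂z2 = -0.183

p = softmax(z) = [0.03512, 0.2595, 0.7054]
p1 = 0.2595, p2 = 0.7054

∂p1/∂z2 = -p1 × p2 = -0.2595 × 0.7054 = -0.183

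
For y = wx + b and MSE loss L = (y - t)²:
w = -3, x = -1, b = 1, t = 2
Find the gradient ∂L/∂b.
∂L/∂b = 4

y = wx + b = (-3)(-1) + 1 = 4
∂L/∂y = 2(y - t) = 2(4 - 2) = 4
∂y/∂b = 1
∂L/∂b = ∂L/∂y · ∂y/∂b = 4 × 1 = 4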